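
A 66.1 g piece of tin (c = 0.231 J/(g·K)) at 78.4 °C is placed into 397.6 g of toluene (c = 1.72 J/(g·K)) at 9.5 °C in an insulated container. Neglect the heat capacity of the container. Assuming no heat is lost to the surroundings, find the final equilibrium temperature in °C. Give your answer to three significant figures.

Heat lost by tin = heat gained by toluene.
(66.1)(0.231)(78.4 − T) = (397.6)(1.72)(T − 9.5)
15.2691 (78.4 − T) = 683.872 (T − 9.5)
1197.1 − 15.2691 T = 683.872 T − 6496.8
7693.9 = 699.1411 T
T = 11.00 °C

T_f = 11.0 °C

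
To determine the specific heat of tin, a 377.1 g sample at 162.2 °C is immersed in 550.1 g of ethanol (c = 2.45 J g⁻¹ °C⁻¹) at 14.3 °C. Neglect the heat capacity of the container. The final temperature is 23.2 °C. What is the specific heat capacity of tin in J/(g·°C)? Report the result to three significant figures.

c = 0.229 J/(g·°C)

q_gained = (550.1 × 2.45) × (23.2 − 14.3) = 11990 J
q_lost = 377.1 × c × (162.2 − 23.2) = 52416.9 c
Set equal: c = 11990 / 52416.9 = 0.229 J/(g·°C)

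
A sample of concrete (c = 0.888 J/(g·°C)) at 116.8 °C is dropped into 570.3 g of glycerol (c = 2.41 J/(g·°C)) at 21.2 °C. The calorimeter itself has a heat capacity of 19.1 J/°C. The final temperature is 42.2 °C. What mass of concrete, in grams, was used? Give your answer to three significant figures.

q_gained = (570.3 × 2.41 + 19.1) × (42.2 − 21.2) = 29260 J
q_lost = m × 0.888 × (116.8 − 42.2) = 66.2448 m
m = 29260 / 66.2448 = 442 g

m = 442 g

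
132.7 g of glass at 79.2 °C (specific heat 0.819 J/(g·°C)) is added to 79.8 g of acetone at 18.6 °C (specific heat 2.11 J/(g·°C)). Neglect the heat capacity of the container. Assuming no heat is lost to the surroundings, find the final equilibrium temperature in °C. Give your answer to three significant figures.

T_f = 42.4 °C

Heat lost by glass = heat gained by acetone.
(132.7)(0.819)(79.2 − T) = (79.8)(2.11)(T − 18.6)
108.6813 (79.2 − T) = 168.378 (T − 18.6)
8607.6 − 108.6813 T = 168.378 T − 3131.8
11739.4 = 277.0593 T
T = 42.37 °C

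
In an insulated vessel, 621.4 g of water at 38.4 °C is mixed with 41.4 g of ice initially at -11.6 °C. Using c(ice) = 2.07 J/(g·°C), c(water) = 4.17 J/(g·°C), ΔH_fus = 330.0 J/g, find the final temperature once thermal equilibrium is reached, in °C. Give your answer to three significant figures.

Heat to bring ice to 0 °C and melt it: q₁ = 41.4×2.07×11.6 + 41.4×330.0 = 14656 J
Heat the water can supply cooling to 0 °C: 621.4×4.17×38.4 = 99503.5 J > q₁, so all ice melts.
Energy balance: 621.4×4.17×(38.4 − T) = 14656 + 41.4×4.17×(T − 0)
2591.238(38.4 − T) = 14656 + 172.638 T
99503.5 − 14656 = 2763.876 T
T = 84847.5 / 2763.876 = 30.70 °C

T_f = 30.7 °C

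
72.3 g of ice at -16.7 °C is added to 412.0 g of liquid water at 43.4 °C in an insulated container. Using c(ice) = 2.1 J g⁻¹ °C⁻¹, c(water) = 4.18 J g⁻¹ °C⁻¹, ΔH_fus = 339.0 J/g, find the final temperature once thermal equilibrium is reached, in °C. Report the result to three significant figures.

Heat to bring ice to 0 °C and melt it: q₁ = 72.3×2.1×16.7 + 72.3×339.0 = 27045 J
Heat the water can supply cooling to 0 °C: 412.0×4.18×43.4 = 74741.7 J > q₁, so all ice melts.
Energy balance: 412.0×4.18×(43.4 − T) = 27045 + 72.3×4.18×(T − 0)
1722.16(43.4 − T) = 27045 + 302.214 T
74741.7 − 27045 = 2024.374 T
T = 47696.7 / 2024.374 = 23.56 °C

T_f = 23.6 °C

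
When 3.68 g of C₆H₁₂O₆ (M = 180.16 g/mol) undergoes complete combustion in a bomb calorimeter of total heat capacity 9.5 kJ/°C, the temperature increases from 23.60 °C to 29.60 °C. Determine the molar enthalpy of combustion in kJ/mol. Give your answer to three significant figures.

ΔH = -2790 kJ/mol

ΔT = 29.60 − 23.60 = 6.00 °C
q_cal = C_cal × ΔT = 9.5 × 6.00 = 57 kJ
n = 3.68 / 180.16 = 0.02043 mol
q_rxn = −q_cal = -57 kJ
ΔH = -57 / 0.02043 = -2790 kJ/mol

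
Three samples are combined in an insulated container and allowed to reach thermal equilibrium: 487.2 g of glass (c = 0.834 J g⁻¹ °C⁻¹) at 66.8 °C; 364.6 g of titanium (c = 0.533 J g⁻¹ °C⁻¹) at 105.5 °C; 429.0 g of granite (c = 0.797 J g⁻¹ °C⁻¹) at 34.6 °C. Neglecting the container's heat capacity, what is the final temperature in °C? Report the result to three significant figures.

T_f = 63.1 °C

Σ mᵢcᵢ(T − Tᵢ) = 0  ⇒  T = Σ mᵢcᵢTᵢ / Σ mᵢcᵢ
Σ mᵢcᵢ = 487.2×0.834 + 364.6×0.533 + 429.0×0.797 = 942.5696
Σ mᵢcᵢTᵢ = 406.3248×66.8 + 194.3318×105.5 + 341.913×34.6 = 59475
T = 59475 / 942.5696 = 63.10 °C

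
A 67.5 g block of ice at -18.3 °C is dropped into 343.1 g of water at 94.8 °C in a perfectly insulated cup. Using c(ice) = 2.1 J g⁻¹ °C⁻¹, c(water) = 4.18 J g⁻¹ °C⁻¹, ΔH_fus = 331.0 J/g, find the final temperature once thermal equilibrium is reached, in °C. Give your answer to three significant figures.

Heat to bring ice to 0 °C and melt it: q₁ = 67.5×2.1×18.3 + 67.5×331.0 = 24937 J
Heat the water can supply cooling to 0 °C: 343.1×4.18×94.8 = 135958 J > q₁, so all ice melts.
Energy balance: 343.1×4.18×(94.8 − T) = 24937 + 67.5×4.18×(T − 0)
1434.158(94.8 − T) = 24937 + 282.15 T
135958 − 24937 = 1716.308 T
T = 111021 / 1716.308 = 64.69 °C

T_f = 64.7 °C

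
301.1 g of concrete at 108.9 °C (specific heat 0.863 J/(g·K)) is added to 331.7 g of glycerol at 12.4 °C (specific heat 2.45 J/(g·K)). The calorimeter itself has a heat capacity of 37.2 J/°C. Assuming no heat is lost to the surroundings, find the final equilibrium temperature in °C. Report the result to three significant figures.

T_f = 35.0 °C

Heat lost by concrete = heat gained by glycerol + calorimeter.
(301.1)(0.863)(108.9 − T) = [(331.7)(2.45) + 37.2](T − 12.4)
259.8493 (108.9 − T) = 849.865 (T − 12.4)
28298 − 259.8493 T = 849.865 T − 10538
38836 = 1109.7143 T
T = 35.00 °C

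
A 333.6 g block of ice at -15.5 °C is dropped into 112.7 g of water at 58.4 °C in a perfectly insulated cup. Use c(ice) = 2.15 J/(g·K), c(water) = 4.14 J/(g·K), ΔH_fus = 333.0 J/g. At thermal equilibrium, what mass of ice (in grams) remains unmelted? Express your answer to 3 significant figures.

m_ice remaining = 285 g

Heat to warm all ice to 0 °C: 333.6×2.15×15.5 = 11117 J
Heat released by water cooling to 0 °C: 112.7×4.14×58.4 = 27248 J
27248 J < 11117 + 333.6×333.0 = 122205.8 J, so not all ice melts; final T = 0 °C.
Heat left for melting: 27248 − 11117 = 16131 J
Mass melted = 16131 / 333.0 = 48.44 g
Ice remaining = 333.6 − 48.44 = 285.16 g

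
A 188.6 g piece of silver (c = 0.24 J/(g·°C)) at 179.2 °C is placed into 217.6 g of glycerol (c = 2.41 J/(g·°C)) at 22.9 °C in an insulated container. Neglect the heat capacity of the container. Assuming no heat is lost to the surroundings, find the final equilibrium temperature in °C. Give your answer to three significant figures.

Heat lost by silver = heat gained by glycerol.
(188.6)(0.24)(179.2 − T) = (217.6)(2.41)(T − 22.9)
45.264 (179.2 − T) = 524.416 (T − 22.9)
8111.3 − 45.264 T = 524.416 T − 12009
20120.3 = 569.680 T
T = 35.32 °C

T_f = 35.3 °C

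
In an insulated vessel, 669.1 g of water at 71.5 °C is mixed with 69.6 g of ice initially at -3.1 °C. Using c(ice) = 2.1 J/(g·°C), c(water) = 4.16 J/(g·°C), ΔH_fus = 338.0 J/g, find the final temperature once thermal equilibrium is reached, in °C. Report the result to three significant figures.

T_f = 57.0 °C

Heat to bring ice to 0 °C and melt it: q₁ = 69.6×2.1×3.1 + 69.6×338.0 = 23978 J
Heat the water can supply cooling to 0 °C: 669.1×4.16×71.5 = 199017 J > q₁, so all ice melts.
Energy balance: 669.1×4.16×(71.5 − T) = 23978 + 69.6×4.16×(T − 0)
2783.456(71.5 − T) = 23978 + 289.536 T
199017 − 23978 = 3072.992 T
T = 175039 / 3072.992 = 56.96 °C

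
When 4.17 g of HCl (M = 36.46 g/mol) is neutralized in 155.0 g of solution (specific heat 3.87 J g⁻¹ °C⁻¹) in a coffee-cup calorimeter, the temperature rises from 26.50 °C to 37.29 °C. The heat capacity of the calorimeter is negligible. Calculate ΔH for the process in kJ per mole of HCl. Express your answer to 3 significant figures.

|ΔT| = |37.29 − 26.50| = 10.79 °C
|q_surr| = (155.0 × 3.87) × 10.79 = 599.85 × 10.79 = 6472 J
n(HCl) = 4.17 / 36.46 = 0.1144 mol
Temperature rose, so q_rxn = −|q_surr| = -6.472 kJ
ΔH = q_rxn / n = -56.57 kJ/mol

ΔH = -56.6 kJ/mol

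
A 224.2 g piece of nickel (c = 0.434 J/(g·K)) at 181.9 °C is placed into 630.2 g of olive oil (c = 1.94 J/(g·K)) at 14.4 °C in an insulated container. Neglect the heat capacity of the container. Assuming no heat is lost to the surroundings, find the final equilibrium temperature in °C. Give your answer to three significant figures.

Heat lost by nickel = heat gained by olive oil.
(224.2)(0.434)(181.9 − T) = (630.2)(1.94)(T − 14.4)
97.3028 (181.9 − T) = 1222.588 (T − 14.4)
17699 − 97.3028 T = 1222.588 T − 17605
35304 = 1319.8908 T
T = 26.748 °C

T_f = 26.7 °C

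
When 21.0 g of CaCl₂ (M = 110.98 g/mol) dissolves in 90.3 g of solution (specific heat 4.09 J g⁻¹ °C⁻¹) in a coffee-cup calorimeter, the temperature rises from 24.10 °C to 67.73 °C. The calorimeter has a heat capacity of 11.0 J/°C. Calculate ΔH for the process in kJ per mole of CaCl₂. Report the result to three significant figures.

|ΔT| = |67.73 − 24.10| = 43.63 °C
|q_surr| = (90.3 × 4.09 + 11.0) × 43.63 = 380.327 × 43.63 = 16590 J
n(CaCl₂) = 21.0 / 110.98 = 0.1892 mol
Temperature rose, so q_rxn = −|q_surr| = -16.59 kJ
ΔH = q_rxn / n = -87.68 kJ/mol

ΔH = -87.7 kJ/mol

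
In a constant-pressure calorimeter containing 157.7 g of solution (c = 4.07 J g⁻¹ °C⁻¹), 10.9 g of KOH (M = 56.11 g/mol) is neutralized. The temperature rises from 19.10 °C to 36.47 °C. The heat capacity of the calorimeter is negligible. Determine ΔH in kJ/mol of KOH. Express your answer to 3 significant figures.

ΔH = -57.4 kJ/mol

|ΔT| = |36.47 − 19.10| = 17.37 °C
|q_surr| = (157.7 × 4.07) × 17.37 = 641.839 × 17.37 = 11150 J
n(KOH) = 10.9 / 56.11 = 0.1943 mol
Temperature rose, so q_rxn = −|q_surr| = -11.15 kJ
ΔH = q_rxn / n = -57.39 kJ/mol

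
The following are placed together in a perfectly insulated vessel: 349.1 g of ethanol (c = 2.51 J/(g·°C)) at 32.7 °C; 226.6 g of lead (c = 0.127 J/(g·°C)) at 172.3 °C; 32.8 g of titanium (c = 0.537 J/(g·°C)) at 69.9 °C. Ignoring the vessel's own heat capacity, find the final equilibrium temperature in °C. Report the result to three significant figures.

T_f = 37.8 °C

Σ mᵢcᵢ(T − Tᵢ) = 0  ⇒  T = Σ mᵢcᵢTᵢ / Σ mᵢcᵢ
Σ mᵢcᵢ = 349.1×2.51 + 226.6×0.127 + 32.8×0.537 = 922.6328
Σ mᵢcᵢTᵢ = 876.241×32.7 + 28.7782×172.3 + 17.6136×69.9 = 34843
T = 34843 / 922.6328 = 37.76 °C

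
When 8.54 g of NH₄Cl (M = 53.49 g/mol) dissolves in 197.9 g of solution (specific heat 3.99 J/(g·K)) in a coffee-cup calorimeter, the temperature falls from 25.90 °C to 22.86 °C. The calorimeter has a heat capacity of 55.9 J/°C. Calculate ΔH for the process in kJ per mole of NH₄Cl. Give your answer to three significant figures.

|ΔT| = |22.86 − 25.90| = 3.04 °C
|q_surr| = (197.9 × 3.99 + 55.9) × 3.04 = 845.521 × 3.04 = 2570 J
n(NH₄Cl) = 8.54 / 53.49 = 0.1597 mol
Temperature fell, so q_rxn = +|q_surr| = 2.570 kJ
ΔH = q_rxn / n = 16.09 kJ/mol

ΔH = 16.1 kJ/mol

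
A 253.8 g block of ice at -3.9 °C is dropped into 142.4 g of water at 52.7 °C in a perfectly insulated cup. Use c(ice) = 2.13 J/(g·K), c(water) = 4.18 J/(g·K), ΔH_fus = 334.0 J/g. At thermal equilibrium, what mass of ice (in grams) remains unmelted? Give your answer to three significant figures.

Heat to warm all ice to 0 °C: 253.8×2.13×3.9 = 2108.3 J
Heat released by water cooling to 0 °C: 142.4×4.18×52.7 = 31369 J
31369 J < 2108.3 + 253.8×334.0 = 86877.5 J, so not all ice melts; final T = 0 °C.
Heat left for melting: 31369 − 2108.3 = 29260.7 J
Mass melted = 29260.7 / 334.0 = 87.61 g
Ice remaining = 253.8 − 87.61 = 166.19 g

m_ice remaining = 166 g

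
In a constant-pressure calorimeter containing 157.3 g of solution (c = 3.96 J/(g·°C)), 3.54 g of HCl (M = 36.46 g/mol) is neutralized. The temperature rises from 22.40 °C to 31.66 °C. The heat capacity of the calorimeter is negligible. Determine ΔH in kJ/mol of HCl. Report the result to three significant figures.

ΔH = -59.4 kJ/mol

|ΔT| = |31.66 − 22.40| = 9.26 °C
|q_surr| = (157.3 × 3.96) × 9.26 = 622.908 × 9.26 = 5768 J
n(HCl) = 3.54 / 36.46 = 0.09709 mol
Temperature rose, so q_rxn = −|q_surr| = -5.768 kJ
ΔH = q_rxn / n = -59.41 kJ/mol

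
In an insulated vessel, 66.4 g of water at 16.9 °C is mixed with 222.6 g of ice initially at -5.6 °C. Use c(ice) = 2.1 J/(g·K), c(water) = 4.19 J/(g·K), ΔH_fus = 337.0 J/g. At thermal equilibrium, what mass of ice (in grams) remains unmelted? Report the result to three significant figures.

m_ice remaining = 216 g

Heat to warm all ice to 0 °C: 222.6×2.1×5.6 = 2617.8 J
Heat released by water cooling to 0 °C: 66.4×4.19×16.9 = 4701.9 J
4701.9 J < 2617.8 + 222.6×337.0 = 77634.0 J, so not all ice melts; final T = 0 °C.
Heat left for melting: 4701.9 − 2617.8 = 2084.1 J
Mass melted = 2084.1 / 337.0 = 6.184 g
Ice remaining = 222.6 − 6.184 = 216.416 g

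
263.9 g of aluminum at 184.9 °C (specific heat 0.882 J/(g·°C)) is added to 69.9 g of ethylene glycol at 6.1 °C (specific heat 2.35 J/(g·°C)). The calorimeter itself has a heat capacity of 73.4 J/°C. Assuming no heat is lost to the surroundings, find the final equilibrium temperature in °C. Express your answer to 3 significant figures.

T_f = 94.6 °C

Heat lost by aluminum = heat gained by ethylene glycol + calorimeter.
(263.9)(0.882)(184.9 − T) = [(69.9)(2.35) + 73.4](T − 6.1)
232.7598 (184.9 − T) = 237.665 (T − 6.1)
43037 − 232.7598 T = 237.665 T − 1449.8
44486.8 = 470.4248 T
T = 94.57 °C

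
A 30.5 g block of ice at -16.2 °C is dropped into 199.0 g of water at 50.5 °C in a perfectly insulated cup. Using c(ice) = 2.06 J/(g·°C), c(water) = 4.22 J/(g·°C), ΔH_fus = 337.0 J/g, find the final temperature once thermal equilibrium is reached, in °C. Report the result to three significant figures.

Heat to bring ice to 0 °C and melt it: q₁ = 30.5×2.06×16.2 + 30.5×337.0 = 11296 J
Heat the water can supply cooling to 0 °C: 199.0×4.22×50.5 = 42408.9 J > q₁, so all ice melts.
Energy balance: 199.0×4.22×(50.5 − T) = 11296 + 30.5×4.22×(T − 0)
839.78(50.5 − T) = 11296 + 128.71 T
42408.9 − 11296 = 968.49 T
T = 31112.9 / 968.49 = 32.13 °C

T_f = 32.1 °C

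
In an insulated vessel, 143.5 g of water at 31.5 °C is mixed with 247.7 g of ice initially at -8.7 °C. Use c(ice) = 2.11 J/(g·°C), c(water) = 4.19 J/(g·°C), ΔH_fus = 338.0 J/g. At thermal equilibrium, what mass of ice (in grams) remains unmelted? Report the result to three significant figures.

m_ice remaining = 205 g

Heat to warm all ice to 0 °C: 247.7×2.11×8.7 = 4547.0 J
Heat released by water cooling to 0 °C: 143.5×4.19×31.5 = 18940 J
18940 J < 4547.0 + 247.7×338.0 = 88269.6 J, so not all ice melts; final T = 0 °C.
Heat left for melting: 18940 − 4547.0 = 14393.0 J
Mass melted = 14393.0 / 338.0 = 42.58 g
Ice remaining = 247.7 − 42.58 = 205.12 g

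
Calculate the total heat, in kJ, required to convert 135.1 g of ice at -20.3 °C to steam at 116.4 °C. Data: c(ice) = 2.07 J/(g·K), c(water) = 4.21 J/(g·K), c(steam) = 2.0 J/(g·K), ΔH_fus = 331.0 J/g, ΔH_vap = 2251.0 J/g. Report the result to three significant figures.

q1 (heat ice -20.3→0.0 °C): 135.1 × 2.07 × 20.3 = 5677 J
q2 (melt at 0 °C): 135.1 × 331.0 = 44718 J
q3 (heat water 0.0→100.0 °C): 135.1 × 4.21 × 100.0 = 56877 J
q4 (vaporize at 100 °C): 135.1 × 2251.0 = 304110 J
q5 (heat steam 100.0→116.4 °C): 135.1 × 2.0 × 16.4 = 4431 J
Total: 5677 + 44718 + 56877 + 304110 + 4431 = 415813 J = 416 kJ

q = 416 kJ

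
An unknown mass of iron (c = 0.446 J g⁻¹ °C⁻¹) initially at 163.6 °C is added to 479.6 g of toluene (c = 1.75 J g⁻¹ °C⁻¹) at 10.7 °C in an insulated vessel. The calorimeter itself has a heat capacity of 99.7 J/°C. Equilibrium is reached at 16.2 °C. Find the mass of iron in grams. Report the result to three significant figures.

q_gained = (479.6 × 1.75 + 99.7) × (16.2 − 10.7) = 5165 J
q_lost = m × 0.446 × (163.6 − 16.2) = 65.7404 m
m = 5165 / 65.7404 = 78.6 g

m = 78.6 g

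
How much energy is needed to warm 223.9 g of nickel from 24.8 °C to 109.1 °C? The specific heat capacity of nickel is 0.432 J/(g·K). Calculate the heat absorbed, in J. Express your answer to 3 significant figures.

q = m c ΔT = 223.9 × 0.432 × (109.1 − 24.8)
q = 223.9 × 0.432 × 84.3 = 8154 J

q = 8150 J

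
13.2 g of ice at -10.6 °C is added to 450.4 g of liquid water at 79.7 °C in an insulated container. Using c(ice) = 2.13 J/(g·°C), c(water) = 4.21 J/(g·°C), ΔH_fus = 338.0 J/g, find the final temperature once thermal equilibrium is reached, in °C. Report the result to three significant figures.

T_f = 75.0 °C

Heat to bring ice to 0 °C and melt it: q₁ = 13.2×2.13×10.6 + 13.2×338.0 = 4759.6 J
Heat the water can supply cooling to 0 °C: 450.4×4.21×79.7 = 151126 J > q₁, so all ice melts.
Energy balance: 450.4×4.21×(79.7 − T) = 4759.6 + 13.2×4.21×(T − 0)
1896.184(79.7 − T) = 4759.6 + 55.572 T
151126 − 4759.6 = 1951.756 T
T = 146366.4 / 1951.756 = 74.99 °C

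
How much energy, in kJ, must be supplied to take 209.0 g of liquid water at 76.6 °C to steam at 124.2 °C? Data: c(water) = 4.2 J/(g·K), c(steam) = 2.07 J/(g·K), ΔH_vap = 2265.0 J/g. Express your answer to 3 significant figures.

q1 (heat water 76.6→100.0 °C): 209.0 × 4.2 × 23.4 = 20541 J
q2 (vaporize at 100 °C): 209.0 × 2265.0 = 473385 J
q3 (heat steam 100.0→124.2 °C): 209.0 × 2.07 × 24.2 = 10470 J
Total: 20541 + 473385 + 10470 = 504396 J = 504 kJ

q = 504 kJ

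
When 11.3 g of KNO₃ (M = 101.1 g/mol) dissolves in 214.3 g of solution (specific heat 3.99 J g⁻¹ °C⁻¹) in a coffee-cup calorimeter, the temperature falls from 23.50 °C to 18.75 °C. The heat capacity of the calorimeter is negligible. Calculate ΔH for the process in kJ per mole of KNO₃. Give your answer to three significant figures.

|ΔT| = |18.75 − 23.50| = 4.75 °C
|q_surr| = (214.3 × 3.99) × 4.75 = 855.057 × 4.75 = 4062 J
n(KNO₃) = 11.3 / 101.1 = 0.1118 mol
Temperature fell, so q_rxn = +|q_surr| = 4.062 kJ
ΔH = q_rxn / n = 36.33 kJ/mol

ΔH = 36.3 kJ/mol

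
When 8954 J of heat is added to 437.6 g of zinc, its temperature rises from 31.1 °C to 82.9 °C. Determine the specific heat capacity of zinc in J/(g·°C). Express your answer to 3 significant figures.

c = 0.395 J/(g·°C)

c = q / (m ΔT) = 8954 / (437.6 × 51.8)
c = 8954 / 22667.68 = 0.395 J/(g·°C)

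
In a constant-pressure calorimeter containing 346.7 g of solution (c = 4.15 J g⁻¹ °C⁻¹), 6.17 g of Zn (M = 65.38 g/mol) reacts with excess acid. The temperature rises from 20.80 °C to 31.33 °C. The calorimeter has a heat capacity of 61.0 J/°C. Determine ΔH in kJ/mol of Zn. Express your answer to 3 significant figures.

ΔH = -167 kJ/mol

|ΔT| = |31.33 − 20.80| = 10.53 °C
|q_surr| = (346.7 × 4.15 + 61.0) × 10.53 = 1499.805 × 10.53 = 15790 J
n(Zn) = 6.17 / 65.38 = 0.09437 mol
Temperature rose, so q_rxn = −|q_surr| = -15.79 kJ
ΔH = q_rxn / n = -167.3 kJ/mol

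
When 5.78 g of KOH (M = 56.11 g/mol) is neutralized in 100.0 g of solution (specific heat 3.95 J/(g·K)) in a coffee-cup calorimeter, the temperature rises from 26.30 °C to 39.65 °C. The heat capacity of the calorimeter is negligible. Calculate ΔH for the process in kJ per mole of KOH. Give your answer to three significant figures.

|ΔT| = |39.65 − 26.30| = 13.35 °C
|q_surr| = (100.0 × 3.95) × 13.35 = 395 × 13.35 = 5273 J
n(KOH) = 5.78 / 56.11 = 0.1030 mol
Temperature rose, so q_rxn = −|q_surr| = -5.273 kJ
ΔH = q_rxn / n = -51.19 kJ/mol

ΔH = -51.2 kJ/mol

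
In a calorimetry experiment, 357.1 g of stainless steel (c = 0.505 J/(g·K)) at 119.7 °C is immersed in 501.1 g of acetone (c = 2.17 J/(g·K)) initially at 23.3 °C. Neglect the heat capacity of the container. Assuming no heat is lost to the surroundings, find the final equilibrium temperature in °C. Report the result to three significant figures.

T_f = 37.0 °C

Heat lost by stainless steel = heat gained by acetone.
(357.1)(0.505)(119.7 − T) = (501.1)(2.17)(T − 23.3)
180.3355 (119.7 − T) = 1087.387 (T − 23.3)
21586 − 180.3355 T = 1087.387 T − 25336
46922 = 1267.7225 T
T = 37.01 °C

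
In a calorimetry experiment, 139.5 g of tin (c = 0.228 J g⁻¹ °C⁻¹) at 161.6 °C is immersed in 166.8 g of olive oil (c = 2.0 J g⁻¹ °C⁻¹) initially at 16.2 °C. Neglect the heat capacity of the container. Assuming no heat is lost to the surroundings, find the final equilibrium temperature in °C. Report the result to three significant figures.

Heat lost by tin = heat gained by olive oil.
(139.5)(0.228)(161.6 − T) = (166.8)(2.0)(T − 16.2)
31.806 (161.6 − T) = 333.6 (T − 16.2)
5139.8 − 31.806 T = 333.6 T − 5404.3
10544.1 = 365.406 T
T = 28.86 °C

T_f = 28.9 °C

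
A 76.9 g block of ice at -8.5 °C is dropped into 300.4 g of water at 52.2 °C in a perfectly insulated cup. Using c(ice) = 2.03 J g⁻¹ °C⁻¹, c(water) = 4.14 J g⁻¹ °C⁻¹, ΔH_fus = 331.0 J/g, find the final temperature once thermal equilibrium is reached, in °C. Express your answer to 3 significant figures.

Heat to bring ice to 0 °C and melt it: q₁ = 76.9×2.03×8.5 + 76.9×331.0 = 26781 J
Heat the water can supply cooling to 0 °C: 300.4×4.14×52.2 = 64918.8 J > q₁, so all ice melts.
Energy balance: 300.4×4.14×(52.2 − T) = 26781 + 76.9×4.14×(T − 0)
1243.656(52.2 − T) = 26781 + 318.366 T
64918.8 − 26781 = 1562.022 T
T = 38137.8 / 1562.022 = 24.42 °C

T_f = 24.4 °C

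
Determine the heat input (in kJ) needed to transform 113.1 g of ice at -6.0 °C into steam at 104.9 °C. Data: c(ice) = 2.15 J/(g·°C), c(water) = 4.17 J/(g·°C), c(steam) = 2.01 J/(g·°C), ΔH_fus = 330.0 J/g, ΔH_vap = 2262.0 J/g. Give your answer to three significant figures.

q = 343 kJ

q1 (heat ice -6.0→0.0 °C): 113.1 × 2.15 × 6.0 = 1459 J
q2 (melt at 0 °C): 113.1 × 330.0 = 37323 J
q3 (heat water 0.0→100.0 °C): 113.1 × 4.17 × 100.0 = 47163 J
q4 (vaporize at 100 °C): 113.1 × 2262.0 = 255832 J
q5 (heat steam 100.0→104.9 °C): 113.1 × 2.01 × 4.9 = 1114 J
Total: 1459 + 37323 + 47163 + 255832 + 1114 = 342891 J = 343 kJ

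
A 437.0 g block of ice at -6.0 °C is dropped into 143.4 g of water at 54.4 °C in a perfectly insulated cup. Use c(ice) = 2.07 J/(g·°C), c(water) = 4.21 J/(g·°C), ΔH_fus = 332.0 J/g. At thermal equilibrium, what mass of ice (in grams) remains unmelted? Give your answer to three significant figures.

m_ice remaining = 354 g

Heat to warm all ice to 0 °C: 437.0×2.07×6.0 = 5427.5 J
Heat released by water cooling to 0 °C: 143.4×4.21×54.4 = 32842 J
32842 J < 5427.5 + 437.0×332.0 = 150511.5 J, so not all ice melts; final T = 0 °C.
Heat left for melting: 32842 − 5427.5 = 27414.5 J
Mass melted = 27414.5 / 332.0 = 82.57 g
Ice remaining = 437.0 − 82.57 = 354.43 g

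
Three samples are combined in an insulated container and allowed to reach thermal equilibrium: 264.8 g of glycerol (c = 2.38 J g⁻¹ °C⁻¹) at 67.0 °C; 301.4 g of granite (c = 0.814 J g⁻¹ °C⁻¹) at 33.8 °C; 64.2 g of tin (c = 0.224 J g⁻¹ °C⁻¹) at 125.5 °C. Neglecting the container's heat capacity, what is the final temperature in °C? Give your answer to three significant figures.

Σ mᵢcᵢ(T − Tᵢ) = 0  ⇒  T = Σ mᵢcᵢTᵢ / Σ mᵢcᵢ
Σ mᵢcᵢ = 264.8×2.38 + 301.4×0.814 + 64.2×0.224 = 889.9444
Σ mᵢcᵢTᵢ = 630.224×67.0 + 245.3396×33.8 + 14.3808×125.5 = 52322
T = 52322 / 889.9444 = 58.79 °C

T_f = 58.8 °C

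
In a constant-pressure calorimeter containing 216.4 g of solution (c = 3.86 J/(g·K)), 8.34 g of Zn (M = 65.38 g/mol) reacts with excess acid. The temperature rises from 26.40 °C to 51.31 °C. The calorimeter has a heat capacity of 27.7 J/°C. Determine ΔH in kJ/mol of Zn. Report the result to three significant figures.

|ΔT| = |51.31 − 26.40| = 24.91 °C
|q_surr| = (216.4 × 3.86 + 27.7) × 24.91 = 863.004 × 24.91 = 21497 J
n(Zn) = 8.34 / 65.38 = 0.12756 mol
Temperature rose, so q_rxn = −|q_surr| = -21.497 kJ
ΔH = q_rxn / n = -168.5 kJ/mol

ΔH = -169 kJ/mol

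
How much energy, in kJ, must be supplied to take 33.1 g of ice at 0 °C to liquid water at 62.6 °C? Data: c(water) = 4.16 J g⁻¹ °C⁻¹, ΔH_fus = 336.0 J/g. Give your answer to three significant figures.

q1 (melt at 0 °C): 33.1 × 336.0 = 11122 J
q2 (heat water 0.0→62.6 °C): 33.1 × 4.16 × 62.6 = 8620 J
Total: 11122 + 8620 = 19742 J = 19.7 kJ

q = 19.7 kJ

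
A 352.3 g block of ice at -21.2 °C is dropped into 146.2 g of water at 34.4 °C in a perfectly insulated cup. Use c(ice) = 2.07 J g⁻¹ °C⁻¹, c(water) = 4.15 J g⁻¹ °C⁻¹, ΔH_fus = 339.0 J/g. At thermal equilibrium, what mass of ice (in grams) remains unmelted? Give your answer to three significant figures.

Heat to warm all ice to 0 °C: 352.3×2.07×21.2 = 15460 J
Heat released by water cooling to 0 °C: 146.2×4.15×34.4 = 20872 J
20872 J < 15460 + 352.3×339.0 = 134889.7 J, so not all ice melts; final T = 0 °C.
Heat left for melting: 20872 − 15460 = 5412 J
Mass melted = 5412 / 339.0 = 15.96 g
Ice remaining = 352.3 − 15.96 = 336.34 g

m_ice remaining = 336 g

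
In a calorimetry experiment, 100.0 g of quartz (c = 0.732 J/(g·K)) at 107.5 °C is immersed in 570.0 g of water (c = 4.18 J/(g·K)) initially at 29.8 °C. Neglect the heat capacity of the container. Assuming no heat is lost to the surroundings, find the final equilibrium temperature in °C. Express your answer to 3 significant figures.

T_f = 32.1 °C

Heat lost by quartz = heat gained by water.
(100.0)(0.732)(107.5 − T) = (570.0)(4.18)(T − 29.8)
73.2 (107.5 − T) = 2382.6 (T − 29.8)
7869.0 − 73.2 T = 2382.6 T − 71001
78870.0 = 2455.8 T
T = 32.12 °C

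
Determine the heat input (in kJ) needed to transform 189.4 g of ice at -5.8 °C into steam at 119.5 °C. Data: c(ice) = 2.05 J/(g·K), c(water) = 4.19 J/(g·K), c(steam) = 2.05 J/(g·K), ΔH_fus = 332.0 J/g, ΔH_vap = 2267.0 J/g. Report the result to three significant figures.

q = 581 kJ

q1 (heat ice -5.8→0.0 °C): 189.4 × 2.05 × 5.8 = 2252 J
q2 (melt at 0 °C): 189.4 × 332.0 = 62881 J
q3 (heat water 0.0→100.0 °C): 189.4 × 4.19 × 100.0 = 79359 J
q4 (vaporize at 100 °C): 189.4 × 2267.0 = 429370 J
q5 (heat steam 100.0→119.5 °C): 189.4 × 2.05 × 19.5 = 7571 J
Total: 2252 + 62881 + 79359 + 429370 + 7571 = 581433 J = 581 kJ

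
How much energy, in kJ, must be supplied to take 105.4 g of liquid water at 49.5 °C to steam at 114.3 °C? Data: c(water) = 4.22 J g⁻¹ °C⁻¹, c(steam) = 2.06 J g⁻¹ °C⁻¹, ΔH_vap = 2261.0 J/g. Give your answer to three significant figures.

q1 (heat water 49.5→100.0 °C): 105.4 × 4.22 × 50.5 = 22462 J
q2 (vaporize at 100 °C): 105.4 × 2261.0 = 238309 J
q3 (heat steam 100.0→114.3 °C): 105.4 × 2.06 × 14.3 = 3105 J
Total: 22462 + 238309 + 3105 = 263876 J = 264 kJ

q = 264 kJ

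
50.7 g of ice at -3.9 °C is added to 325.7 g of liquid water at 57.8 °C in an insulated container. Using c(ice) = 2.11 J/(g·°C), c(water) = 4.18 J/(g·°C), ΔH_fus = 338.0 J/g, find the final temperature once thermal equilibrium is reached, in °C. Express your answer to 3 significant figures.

T_f = 38.9 °C

Heat to bring ice to 0 °C and melt it: q₁ = 50.7×2.11×3.9 + 50.7×338.0 = 17554 J
Heat the water can supply cooling to 0 °C: 325.7×4.18×57.8 = 78690.4 J > q₁, so all ice melts.
Energy balance: 325.7×4.18×(57.8 − T) = 17554 + 50.7×4.18×(T − 0)
1361.426(57.8 − T) = 17554 + 211.926 T
78690.4 − 17554 = 1573.352 T
T = 61136.4 / 1573.352 = 38.86 °C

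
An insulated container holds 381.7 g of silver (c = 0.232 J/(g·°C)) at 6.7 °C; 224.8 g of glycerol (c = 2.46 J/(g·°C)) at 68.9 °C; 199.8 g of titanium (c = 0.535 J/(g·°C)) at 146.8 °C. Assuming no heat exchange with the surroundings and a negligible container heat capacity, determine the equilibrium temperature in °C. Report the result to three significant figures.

Σ mᵢcᵢ(T − Tᵢ) = 0  ⇒  T = Σ mᵢcᵢTᵢ / Σ mᵢcᵢ
Σ mᵢcᵢ = 381.7×0.232 + 224.8×2.46 + 199.8×0.535 = 748.4554
Σ mᵢcᵢTᵢ = 88.5544×6.7 + 553.008×68.9 + 106.893×146.8 = 54387
T = 54387 / 748.4554 = 72.67 °C

T_f = 72.7 °C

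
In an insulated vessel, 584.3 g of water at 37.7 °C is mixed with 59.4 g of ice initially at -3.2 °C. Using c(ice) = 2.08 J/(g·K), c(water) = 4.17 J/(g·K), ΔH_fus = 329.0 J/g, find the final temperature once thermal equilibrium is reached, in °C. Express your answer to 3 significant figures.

Heat to bring ice to 0 °C and melt it: q₁ = 59.4×2.08×3.2 + 59.4×329.0 = 19938 J
Heat the water can supply cooling to 0 °C: 584.3×4.17×37.7 = 91857.2 J > q₁, so all ice melts.
Energy balance: 584.3×4.17×(37.7 − T) = 19938 + 59.4×4.17×(T − 0)
2436.531(37.7 − T) = 19938 + 247.698 T
91857.2 − 19938 = 2684.229 T
T = 71919.2 / 2684.229 = 26.79 °C

T_f = 26.8 °C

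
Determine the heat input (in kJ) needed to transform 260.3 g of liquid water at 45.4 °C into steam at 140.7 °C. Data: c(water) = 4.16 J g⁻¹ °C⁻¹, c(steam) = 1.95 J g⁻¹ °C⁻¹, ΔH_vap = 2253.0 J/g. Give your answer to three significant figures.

q = 666 kJ

q1 (heat water 45.4→100.0 °C): 260.3 × 4.16 × 54.6 = 59124 J
q2 (vaporize at 100 °C): 260.3 × 2253.0 = 586456 J
q3 (heat steam 100.0→140.7 °C): 260.3 × 1.95 × 40.7 = 20659 J
Total: 59124 + 586456 + 20659 = 666239 J = 666 kJ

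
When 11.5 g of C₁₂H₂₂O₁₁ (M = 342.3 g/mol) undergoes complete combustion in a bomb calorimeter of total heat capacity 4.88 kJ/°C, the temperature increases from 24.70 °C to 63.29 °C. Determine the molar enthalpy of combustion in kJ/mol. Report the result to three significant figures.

ΔH = -5610 kJ/mol

ΔT = 63.29 − 24.70 = 38.59 °C
q_cal = C_cal × ΔT = 4.88 × 38.59 = 188.3192 kJ
n = 11.5 / 342.3 = 0.033596 mol
q_rxn = −q_cal = -188.3192 kJ
ΔH = -188.3192 / 0.033596 = -5605 kJ/mol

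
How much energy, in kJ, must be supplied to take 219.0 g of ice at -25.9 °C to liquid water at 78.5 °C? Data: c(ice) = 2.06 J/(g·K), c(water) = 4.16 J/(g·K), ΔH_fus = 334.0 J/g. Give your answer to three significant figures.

q = 156 kJ

q1 (heat ice -25.9→0.0 °C): 219.0 × 2.06 × 25.9 = 11685 J
q2 (melt at 0 °C): 219.0 × 334.0 = 73146 J
q3 (heat water 0.0→78.5 °C): 219.0 × 4.16 × 78.5 = 71517 J
Total: 11685 + 73146 + 71517 = 156348 J = 156 kJ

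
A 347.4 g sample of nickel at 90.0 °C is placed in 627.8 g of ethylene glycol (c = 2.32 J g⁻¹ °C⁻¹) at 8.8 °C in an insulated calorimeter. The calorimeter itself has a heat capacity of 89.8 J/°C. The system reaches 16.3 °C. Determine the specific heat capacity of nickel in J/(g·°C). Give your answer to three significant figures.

c = 0.453 J/(g·°C)

q_gained = (627.8 × 2.32 + 89.8) × (16.3 − 8.8) = 11600 J
q_lost = 347.4 × c × (90.0 − 16.3) = 25603.38 c
Set equal: c = 11600 / 25603.38 = 0.453 J/(g·°C)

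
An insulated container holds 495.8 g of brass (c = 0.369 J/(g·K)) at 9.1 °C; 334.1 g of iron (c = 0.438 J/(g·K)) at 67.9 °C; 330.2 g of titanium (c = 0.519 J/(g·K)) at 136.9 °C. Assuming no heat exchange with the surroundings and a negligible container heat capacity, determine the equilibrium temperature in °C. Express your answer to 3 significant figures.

Σ mᵢcᵢ(T − Tᵢ) = 0  ⇒  T = Σ mᵢcᵢTᵢ / Σ mᵢcᵢ
Σ mᵢcᵢ = 495.8×0.369 + 334.1×0.438 + 330.2×0.519 = 500.6598
Σ mᵢcᵢTᵢ = 182.9502×9.1 + 146.3358×67.9 + 171.3738×136.9 = 35062
T = 35062 / 500.6598 = 70.03 °C

T_f = 70.0 °C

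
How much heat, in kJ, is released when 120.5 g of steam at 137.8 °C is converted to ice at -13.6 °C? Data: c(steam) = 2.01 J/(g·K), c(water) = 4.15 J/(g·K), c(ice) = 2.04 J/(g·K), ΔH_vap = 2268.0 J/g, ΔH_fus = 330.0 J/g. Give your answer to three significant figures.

q = 376 kJ

q1 (cool steam 137.8→100 °C): 120.5 × 2.01 × 37.8 = 9155 J
q2 (condense at 100 °C): 120.5 × 2268.0 = 273294 J
q3 (cool water 100→0 °C): 120.5 × 4.15 × 100.0 = 50008 J
q4 (freeze at 0 °C): 120.5 × 330.0 = 39765 J
q5 (cool ice 0→-13.6 °C): 120.5 × 2.04 × 13.6 = 3343 J
Total: 9155 + 273294 + 50008 + 39765 + 3343 = 375565 J = 376 kJ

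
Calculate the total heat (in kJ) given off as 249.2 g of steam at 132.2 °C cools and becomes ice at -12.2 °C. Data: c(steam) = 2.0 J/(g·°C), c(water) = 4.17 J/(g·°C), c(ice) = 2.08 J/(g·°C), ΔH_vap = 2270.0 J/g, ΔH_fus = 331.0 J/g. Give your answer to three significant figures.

q = 774 kJ

q1 (cool steam 132.2→100 °C): 249.2 × 2.0 × 32.2 = 16048 J
q2 (condense at 100 °C): 249.2 × 2270.0 = 565684 J
q3 (cool water 100→0 °C): 249.2 × 4.17 × 100.0 = 103916 J
q4 (freeze at 0 °C): 249.2 × 331.0 = 82485 J
q5 (cool ice 0→-12.2 °C): 249.2 × 2.08 × 12.2 = 6324 J
Total: 16048 + 565684 + 103916 + 82485 + 6324 = 774457 J = 774 kJ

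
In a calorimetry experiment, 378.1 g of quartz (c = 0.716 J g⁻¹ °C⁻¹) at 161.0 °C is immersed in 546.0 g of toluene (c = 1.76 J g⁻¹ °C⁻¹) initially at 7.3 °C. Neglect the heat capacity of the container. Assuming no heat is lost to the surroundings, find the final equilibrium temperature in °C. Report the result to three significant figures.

Heat lost by quartz = heat gained by toluene.
(378.1)(0.716)(161.0 − T) = (546.0)(1.76)(T − 7.3)
270.7196 (161.0 − T) = 960.96 (T − 7.3)
43586 − 270.7196 T = 960.96 T − 7015.0
50601.0 = 1231.6796 T
T = 41.08 °C

T_f = 41.1 °C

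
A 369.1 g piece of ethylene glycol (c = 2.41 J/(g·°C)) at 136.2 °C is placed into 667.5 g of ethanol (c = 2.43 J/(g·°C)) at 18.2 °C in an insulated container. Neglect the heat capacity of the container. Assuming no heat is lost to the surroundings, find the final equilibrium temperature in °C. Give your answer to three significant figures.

T_f = 60.0 °C

Heat lost by ethylene glycol = heat gained by ethanol.
(369.1)(2.41)(136.2 − T) = (667.5)(2.43)(T − 18.2)
889.531 (136.2 − T) = 1622.025 (T − 18.2)
121150 − 889.531 T = 1622.025 T − 29521
150671 = 2511.556 T
T = 59.99 °C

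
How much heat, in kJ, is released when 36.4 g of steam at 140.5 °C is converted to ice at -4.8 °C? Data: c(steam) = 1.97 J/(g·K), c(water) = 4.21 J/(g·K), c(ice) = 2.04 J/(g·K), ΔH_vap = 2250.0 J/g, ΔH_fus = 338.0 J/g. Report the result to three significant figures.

q1 (cool steam 140.5→100 °C): 36.4 × 1.97 × 40.5 = 2904 J
q2 (condense at 100 °C): 36.4 × 2250.0 = 81900 J
q3 (cool water 100→0 °C): 36.4 × 4.21 × 100.0 = 15324 J
q4 (freeze at 0 °C): 36.4 × 338.0 = 12303 J
q5 (cool ice 0→-4.8 °C): 36.4 × 2.04 × 4.8 = 356 J
Total: 2904 + 81900 + 15324 + 12303 + 356 = 112787 J = 113 kJ

q = 113 kJ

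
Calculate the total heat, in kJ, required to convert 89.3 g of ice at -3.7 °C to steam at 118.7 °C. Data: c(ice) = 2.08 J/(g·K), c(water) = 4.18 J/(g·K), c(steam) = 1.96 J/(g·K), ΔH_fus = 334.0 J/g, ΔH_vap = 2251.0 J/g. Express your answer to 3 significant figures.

q = 272 kJ

q1 (heat ice -3.7→0.0 °C): 89.3 × 2.08 × 3.7 = 687 J
q2 (melt at 0 °C): 89.3 × 334.0 = 29826 J
q3 (heat water 0.0→100.0 °C): 89.3 × 4.18 × 100.0 = 37327 J
q4 (vaporize at 100 °C): 89.3 × 2251.0 = 201014 J
q5 (heat steam 100.0→118.7 °C): 89.3 × 1.96 × 18.7 = 3273 J
Total: 687 + 29826 + 37327 + 201014 + 3273 = 272127 J = 272 kJ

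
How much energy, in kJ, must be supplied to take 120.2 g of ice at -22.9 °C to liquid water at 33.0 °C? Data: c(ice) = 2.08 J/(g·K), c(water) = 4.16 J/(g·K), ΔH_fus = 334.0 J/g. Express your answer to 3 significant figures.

q = 62.4 kJ

q1 (heat ice -22.9→0.0 °C): 120.2 × 2.08 × 22.9 = 5725 J
q2 (melt at 0 °C): 120.2 × 334.0 = 40147 J
q3 (heat water 0.0→33.0 °C): 120.2 × 4.16 × 33.0 = 16501 J
Total: 5725 + 40147 + 16501 = 62373 J = 62.4 kJ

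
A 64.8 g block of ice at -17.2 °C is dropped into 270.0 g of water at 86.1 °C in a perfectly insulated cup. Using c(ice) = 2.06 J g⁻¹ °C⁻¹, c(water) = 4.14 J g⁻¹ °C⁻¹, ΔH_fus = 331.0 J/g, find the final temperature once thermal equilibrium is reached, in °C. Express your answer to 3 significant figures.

T_f = 52.3 °C

Heat to bring ice to 0 °C and melt it: q₁ = 64.8×2.06×17.2 + 64.8×331.0 = 23745 J
Heat the water can supply cooling to 0 °C: 270.0×4.14×86.1 = 96242.6 J > q₁, so all ice melts.
Energy balance: 270.0×4.14×(86.1 − T) = 23745 + 64.8×4.14×(T − 0)
1117.8(86.1 − T) = 23745 + 268.272 T
96242.6 − 23745 = 1386.072 T
T = 72497.6 / 1386.072 = 52.30 °C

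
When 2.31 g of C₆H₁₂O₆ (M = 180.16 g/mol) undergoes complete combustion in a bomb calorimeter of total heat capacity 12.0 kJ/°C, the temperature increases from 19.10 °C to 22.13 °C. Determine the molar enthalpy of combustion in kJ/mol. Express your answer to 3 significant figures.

ΔT = 22.13 − 19.10 = 3.03 °C
q_cal = C_cal × ΔT = 12.0 × 3.03 = 36.36 kJ
n = 2.31 / 180.16 = 0.01282 mol
q_rxn = −q_cal = -36.36 kJ
ΔH = -36.36 / 0.01282 = -2836 kJ/mol

ΔH = -2840 kJ/mol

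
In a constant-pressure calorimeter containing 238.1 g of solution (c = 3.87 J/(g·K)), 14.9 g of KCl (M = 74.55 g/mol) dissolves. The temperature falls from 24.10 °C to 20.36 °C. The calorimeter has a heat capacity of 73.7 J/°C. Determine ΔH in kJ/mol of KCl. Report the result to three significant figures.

|ΔT| = |20.36 − 24.10| = 3.74 °C
|q_surr| = (238.1 × 3.87 + 73.7) × 3.74 = 995.147 × 3.74 = 3722 J
n(KCl) = 14.9 / 74.55 = 0.1999 mol
Temperature fell, so q_rxn = +|q_surr| = 3.722 kJ
ΔH = q_rxn / n = 18.62 kJ/mol

ΔH = 18.6 kJ/mol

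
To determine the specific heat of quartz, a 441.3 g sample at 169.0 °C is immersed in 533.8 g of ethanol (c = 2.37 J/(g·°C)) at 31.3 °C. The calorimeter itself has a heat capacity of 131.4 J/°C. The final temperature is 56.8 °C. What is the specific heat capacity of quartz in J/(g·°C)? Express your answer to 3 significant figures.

q_gained = (533.8 × 2.37 + 131.4) × (56.8 − 31.3) = 35610 J
q_lost = 441.3 × c × (169.0 − 56.8) = 49513.86 c
Set equal: c = 35610 / 49513.86 = 0.719 J/(g·°C)

c = 0.719 J/(g·°C)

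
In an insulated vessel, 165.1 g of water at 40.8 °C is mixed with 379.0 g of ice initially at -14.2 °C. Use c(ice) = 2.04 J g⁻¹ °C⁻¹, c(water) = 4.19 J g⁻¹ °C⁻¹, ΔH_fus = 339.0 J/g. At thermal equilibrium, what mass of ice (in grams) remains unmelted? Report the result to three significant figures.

Heat to warm all ice to 0 °C: 379.0×2.04×14.2 = 10979 J
Heat released by water cooling to 0 °C: 165.1×4.19×40.8 = 28224 J
28224 J < 10979 + 379.0×339.0 = 139460 J, so not all ice melts; final T = 0 °C.
Heat left for melting: 28224 − 10979 = 17245 J
Mass melted = 17245 / 339.0 = 50.87 g
Ice remaining = 379.0 − 50.87 = 328.13 g

m_ice remaining = 328 g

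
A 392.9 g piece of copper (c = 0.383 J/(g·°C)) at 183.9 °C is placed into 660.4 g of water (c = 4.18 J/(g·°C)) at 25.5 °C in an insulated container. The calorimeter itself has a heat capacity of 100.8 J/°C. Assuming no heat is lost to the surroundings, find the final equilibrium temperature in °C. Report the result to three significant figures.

T_f = 33.4 °C

Heat lost by copper = heat gained by water + calorimeter.
(392.9)(0.383)(183.9 − T) = [(660.4)(4.18) + 100.8](T − 25.5)
150.4807 (183.9 − T) = 2861.272 (T − 25.5)
27673 − 150.4807 T = 2861.272 T − 72962
100635 = 3011.7527 T
T = 33.41 °C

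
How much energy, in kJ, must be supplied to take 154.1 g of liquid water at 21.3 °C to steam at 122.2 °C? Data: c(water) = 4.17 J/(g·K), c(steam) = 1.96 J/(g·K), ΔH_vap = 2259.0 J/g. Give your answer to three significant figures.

q1 (heat water 21.3→100.0 °C): 154.1 × 4.17 × 78.7 = 50572 J
q2 (vaporize at 100 °C): 154.1 × 2259.0 = 348112 J
q3 (heat steam 100.0→122.2 °C): 154.1 × 1.96 × 22.2 = 6705 J
Total: 50572 + 348112 + 6705 = 405389 J = 405 kJ

q = 405 kJ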